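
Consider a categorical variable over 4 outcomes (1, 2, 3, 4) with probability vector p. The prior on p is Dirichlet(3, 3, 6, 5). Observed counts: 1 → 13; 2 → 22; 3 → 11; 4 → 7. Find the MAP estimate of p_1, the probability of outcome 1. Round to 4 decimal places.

MAP estimate: 0.2273

The posterior is Dirichlet(αᵢ + nᵢ) = Dirichlet(16, 25, 17, 12).
For a Dirichlet(a₁,…,a_K) with all aᵢ > 1, the mode has j-th component (aⱼ − 1)/(Σaᵢ − K).
Here Σaᵢ = 70 and K = 4, so p_1 = (16 − 1)/(70 − 4) = 15/66 ≈ 0.2273.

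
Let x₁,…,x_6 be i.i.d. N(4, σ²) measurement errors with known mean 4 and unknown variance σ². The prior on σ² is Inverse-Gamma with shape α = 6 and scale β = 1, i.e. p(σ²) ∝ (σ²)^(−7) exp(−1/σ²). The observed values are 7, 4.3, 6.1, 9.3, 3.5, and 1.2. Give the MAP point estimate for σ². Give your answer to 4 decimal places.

Sum of squared deviations about the known mean: SS = (7−4)² + (4.3−4)² + (6.1−4)² + (9.3−4)² + (3.5−4)² + (1.2−4)² = 49.68.
The Normal likelihood contributes (σ²)^(−n/2) exp(−SS/(2σ²)), so the posterior is Inverse-Gamma(α + n/2, β + SS/2) = Inverse-Gamma(9, 25.84).
The mode of Inverse-Gamma(a, b) is b/(a+1) = 25.84/10 ≈ 2.5840.

σ̂²_MAP = 2.5840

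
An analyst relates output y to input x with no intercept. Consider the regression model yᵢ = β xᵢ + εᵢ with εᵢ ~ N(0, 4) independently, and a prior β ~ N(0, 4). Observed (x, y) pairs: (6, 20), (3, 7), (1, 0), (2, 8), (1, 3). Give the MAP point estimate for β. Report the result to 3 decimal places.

β̂_MAP = 3.077

log p(β | y) = −Σ(yᵢ − βxᵢ)²/(2·4) − β²/(2·4) + const.
Setting the derivative to zero: Σxᵢ(yᵢ − βxᵢ)/4 − β/4 = 0, so β = Σxᵢyᵢ / (Σxᵢ² + σ²/τ²).
Σxᵢyᵢ = 6·20 + 3·7 + 1·0 + 2·8 + 1·3 = 160; Σxᵢ² = 51; σ²/τ² = 1.
β̂_MAP = 160 / (51 + 1) = 160/52 ≈ 3.077.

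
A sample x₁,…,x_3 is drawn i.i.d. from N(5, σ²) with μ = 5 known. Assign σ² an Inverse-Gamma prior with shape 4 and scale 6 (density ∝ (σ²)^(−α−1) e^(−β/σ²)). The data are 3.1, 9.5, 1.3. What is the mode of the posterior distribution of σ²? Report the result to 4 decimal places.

Sum of squared deviations about the known mean: SS = (3.1−5)² + (9.5−5)² + (1.3−5)² = 37.55.
The Normal likelihood contributes (σ²)^(−n/2) exp(−SS/(2σ²)), so the posterior is Inverse-Gamma(α + n/2, β + SS/2) = Inverse-Gamma(5.5, 24.775).
The mode of Inverse-Gamma(a, b) is b/(a+1) = 24.775/6.5 ≈ 3.8115.

σ̂²_MAP = 3.8115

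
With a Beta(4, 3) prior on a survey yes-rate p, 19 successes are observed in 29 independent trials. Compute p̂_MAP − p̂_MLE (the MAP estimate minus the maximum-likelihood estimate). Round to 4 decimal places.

Posterior is Beta(23, 13); MAP = (23−1)/(36−2) = 22/34 ≈ 0.64706.
MLE ignores the prior: p̂_MLE = k/n = 19/29 ≈ 0.65517.
Difference = 22/34 − 19/29 = -4/493 ≈ -0.0081.

MAP − MLE = -0.0081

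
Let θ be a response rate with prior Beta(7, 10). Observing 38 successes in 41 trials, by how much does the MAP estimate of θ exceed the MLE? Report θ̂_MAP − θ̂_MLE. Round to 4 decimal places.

MAP − MLE = -0.1411

Posterior is Beta(45, 13); MAP = (45−1)/(58−2) = 44/56 ≈ 0.78571.
MLE ignores the prior: θ̂_MLE = k/n = 38/41 ≈ 0.92683.
Difference = 44/56 − 38/41 = -81/574 ≈ -0.1411.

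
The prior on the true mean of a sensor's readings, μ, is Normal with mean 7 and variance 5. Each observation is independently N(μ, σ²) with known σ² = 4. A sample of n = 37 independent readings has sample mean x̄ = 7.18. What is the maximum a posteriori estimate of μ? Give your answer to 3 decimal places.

n = 37, x̄ = 7.18.
For a Normal prior and Normal likelihood with known variance, the posterior is Normal; its mode equals its mean, the precision-weighted average.
Prior precision 1/σ₀² = 1/5 = 0.2; data precision n/σ² = 37/4 = 9.25.
μ̂ = (0.2·7 + 9.25·7.18) / (0.2 + 9.25) = 67.815/9.45 = 1507/210 ≈ 7.176.

μ̂_MAP = 7.176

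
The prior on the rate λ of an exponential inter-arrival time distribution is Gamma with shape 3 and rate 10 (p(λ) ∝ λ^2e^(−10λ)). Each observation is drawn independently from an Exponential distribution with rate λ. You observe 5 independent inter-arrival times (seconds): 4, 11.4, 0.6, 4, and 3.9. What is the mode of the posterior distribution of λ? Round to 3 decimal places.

λ̂_MAP = 0.206

The Exponential(rate=λ) likelihood is ∝ λ^n e^(−λΣtᵢ). Here n = 5 and Σtᵢ = 4 + 11.4 + 0.6 + 4 + 3.9 = 23.9.
Posterior ∝ λ^2e^(−10λ) · λ^5e^(−23.9λ) = λ^7e^(−33.9λ), i.e. Gamma(8, 33.9).
Mode = (a−1)/b = 7/33.9 ≈ 0.206.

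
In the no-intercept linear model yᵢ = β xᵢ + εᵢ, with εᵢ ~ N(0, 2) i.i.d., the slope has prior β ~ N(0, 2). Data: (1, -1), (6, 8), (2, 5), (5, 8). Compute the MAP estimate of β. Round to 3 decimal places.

log p(β | y) = −Σ(yᵢ − βxᵢ)²/(2·2) − β²/(2·2) + const.
Setting the derivative to zero: Σxᵢ(yᵢ − βxᵢ)/2 − β/2 = 0, so β = Σxᵢyᵢ / (Σxᵢ² + σ²/τ²).
Σxᵢyᵢ = 1·(-1) + 6·8 + 2·5 + 5·8 = 97; Σxᵢ² = 66; σ²/τ² = 1.
β̂_MAP = 97 / (66 + 1) = 97/67 ≈ 1.448.

β̂_MAP = 1.448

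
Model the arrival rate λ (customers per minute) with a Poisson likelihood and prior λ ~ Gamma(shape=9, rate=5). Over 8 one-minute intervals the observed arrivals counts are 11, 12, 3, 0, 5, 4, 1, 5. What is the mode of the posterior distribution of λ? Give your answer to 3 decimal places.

λ̂_MAP = 3.769

Σxᵢ = 11+12+3+0+5+4+1+5 = 41, with n = 8.
Posterior ∝ λ^8e^(−5λ) · λ^41e^(−8λ) = λ^49e^(−13λ), i.e. Gamma(shape=50, rate=13).
The mode of a Gamma(a, b) with a ≥ 1 (shape–rate) is (a−1)/b = 49/13 ≈ 3.769.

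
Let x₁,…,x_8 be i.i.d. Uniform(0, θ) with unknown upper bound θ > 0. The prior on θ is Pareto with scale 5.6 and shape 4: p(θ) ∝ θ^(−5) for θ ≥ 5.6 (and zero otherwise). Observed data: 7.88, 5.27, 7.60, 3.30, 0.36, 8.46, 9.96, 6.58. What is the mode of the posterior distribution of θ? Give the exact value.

The Uniform(0, θ) likelihood is θ^(−n) for θ ≥ max(xᵢ), zero otherwise. Here max(xᵢ) = 9.96.
Posterior ∝ θ^(−5) · θ^(−8) = θ^(−13) on θ ≥ max(5.6, 9.96) = 9.96.
This density is strictly decreasing in θ, so the posterior mode lies at the lower boundary of the support.

θ̂_MAP = 9.96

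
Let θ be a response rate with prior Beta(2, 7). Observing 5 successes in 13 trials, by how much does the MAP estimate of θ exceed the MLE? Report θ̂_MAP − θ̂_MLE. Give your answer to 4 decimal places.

Posterior is Beta(7, 15); MAP = (7−1)/(22−2) = 6/20 ≈ 0.30000.
MLE ignores the prior: θ̂_MLE = k/n = 5/13 ≈ 0.38462.
Difference = 6/20 − 5/13 = -11/130 ≈ -0.0846.

MAP − MLE = -0.0846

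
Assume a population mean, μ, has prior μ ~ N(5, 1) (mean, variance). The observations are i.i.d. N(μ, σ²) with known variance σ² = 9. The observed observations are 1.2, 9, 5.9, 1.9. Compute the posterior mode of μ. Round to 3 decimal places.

μ̂_MAP = 4.846

n = 4; x̄ = (1.2 + 9 + 5.9 + 1.9)/4 = 18/4 = 4.5.
For a Normal prior and Normal likelihood with known variance, the posterior is Normal; its mode equals its mean, the precision-weighted average.
Prior precision 1/σ₀² = 1/1 = 1; data precision n/σ² = 4/9.
μ̂ = (1·5 + (4/9)·4.5) / (1 + 4/9) = 7/(13/9) = 63/13 ≈ 4.846.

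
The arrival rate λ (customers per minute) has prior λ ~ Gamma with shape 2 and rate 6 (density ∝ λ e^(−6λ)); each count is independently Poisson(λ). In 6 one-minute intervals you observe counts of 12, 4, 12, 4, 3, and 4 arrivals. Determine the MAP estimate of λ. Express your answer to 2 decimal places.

Σxᵢ = 12+4+12+4+3+4 = 39, with n = 6.
Posterior ∝ λe^(−6λ) · λ^39e^(−6λ) = λ^40e^(−12λ), i.e. Gamma(shape=41, rate=12).
The mode of a Gamma(a, b) with a ≥ 1 (shape–rate) is (a−1)/b = 40/12 ≈ 3.33.

λ̂_MAP = 3.33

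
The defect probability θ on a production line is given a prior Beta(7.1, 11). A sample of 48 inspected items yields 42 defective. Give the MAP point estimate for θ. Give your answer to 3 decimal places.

Prior: Beta(7.1, 11).
Data: 42 successes in 48 trials. The binomial likelihood contributes θ^42(1−θ)^6, so the posterior is Beta(7.1+42, 11+6) = Beta(49.1, 17).
For Beta(a, b) with a, b > 1 the mode is (a−1)/(a+b−2) = 48.1/64.1 ≈ 0.750.

θ̂_MAP = 0.750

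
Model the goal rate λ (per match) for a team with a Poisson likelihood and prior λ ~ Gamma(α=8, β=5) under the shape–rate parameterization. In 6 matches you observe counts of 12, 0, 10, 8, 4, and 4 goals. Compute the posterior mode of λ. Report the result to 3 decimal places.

Σxᵢ = 12+0+10+8+4+4 = 38, with n = 6.
Posterior ∝ λ^7e^(−5λ) · λ^38e^(−6λ) = λ^45e^(−11λ), i.e. Gamma(shape=46, rate=11).
The mode of a Gamma(a, b) with a ≥ 1 (shape–rate) is (a−1)/b = 45/11 ≈ 4.091.

λ̂_MAP = 4.091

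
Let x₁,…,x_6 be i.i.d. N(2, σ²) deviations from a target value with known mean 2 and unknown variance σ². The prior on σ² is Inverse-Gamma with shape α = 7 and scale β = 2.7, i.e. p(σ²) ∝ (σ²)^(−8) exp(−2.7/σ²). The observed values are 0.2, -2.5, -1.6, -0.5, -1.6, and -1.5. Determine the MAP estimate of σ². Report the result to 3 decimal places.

Sum of squared deviations about the known mean: SS = (0.2−2)² + (-2.5−2)² + (-1.6−2)² + (-0.5−2)² + (-1.6−2)² + (-1.5−2)² = 67.91.
The Normal likelihood contributes (σ²)^(−n/2) exp(−SS/(2σ²)), so the posterior is Inverse-Gamma(α + n/2, β + SS/2) = Inverse-Gamma(10, 36.655).
The mode of Inverse-Gamma(a, b) is b/(a+1) = 36.655/11 ≈ 3.332.

σ̂²_MAP = 3.332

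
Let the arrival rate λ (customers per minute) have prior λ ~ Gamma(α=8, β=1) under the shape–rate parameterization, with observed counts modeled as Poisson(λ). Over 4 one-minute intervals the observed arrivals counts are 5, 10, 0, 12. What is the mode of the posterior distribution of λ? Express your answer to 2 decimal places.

Σxᵢ = 5+10+0+12 = 27, with n = 4.
Posterior ∝ λ^7e^(−1λ) · λ^27e^(−4λ) = λ^34e^(−5λ), i.e. Gamma(shape=35, rate=5).
The mode of a Gamma(a, b) with a ≥ 1 (shape–rate) is (a−1)/b = 34/5 ≈ 6.80.

λ̂_MAP = 6.80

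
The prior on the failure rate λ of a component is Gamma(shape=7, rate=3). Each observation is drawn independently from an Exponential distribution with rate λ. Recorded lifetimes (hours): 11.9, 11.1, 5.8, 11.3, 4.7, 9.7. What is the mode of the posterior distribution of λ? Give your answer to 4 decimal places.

The Exponential(rate=λ) likelihood is ∝ λ^n e^(−λΣtᵢ). Here n = 6 and Σtᵢ = 11.9 + 11.1 + 5.8 + 11.3 + 4.7 + 9.7 = 54.5.
Posterior ∝ λ^6e^(−3λ) · λ^6e^(−54.5λ) = λ^12e^(−57.5λ), i.e. Gamma(13, 57.5).
Mode = (a−1)/b = 12/57.5 ≈ 0.2087.

λ̂_MAP = 0.2087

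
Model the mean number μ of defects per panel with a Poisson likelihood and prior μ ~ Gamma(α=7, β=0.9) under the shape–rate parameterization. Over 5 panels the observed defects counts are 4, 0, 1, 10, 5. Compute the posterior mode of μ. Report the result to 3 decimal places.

μ̂_MAP = 4.407

Σxᵢ = 4+0+1+10+5 = 20, with n = 5.
Posterior ∝ μ^6e^(−0.9μ) · μ^20e^(−5μ) = μ^26e^(−5.9μ), i.e. Gamma(shape=27, rate=5.9).
The mode of a Gamma(a, b) with a ≥ 1 (shape–rate) is (a−1)/b = 26/5.9 ≈ 4.407.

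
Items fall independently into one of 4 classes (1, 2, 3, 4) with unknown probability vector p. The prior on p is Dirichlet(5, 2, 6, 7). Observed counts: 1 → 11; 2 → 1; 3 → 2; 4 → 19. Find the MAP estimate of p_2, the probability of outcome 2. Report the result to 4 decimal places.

MAP estimate: 0.0408

The posterior is Dirichlet(αᵢ + nᵢ) = Dirichlet(16, 3, 8, 26).
For a Dirichlet(a₁,…,a_K) with all aᵢ > 1, the mode has j-th component (aⱼ − 1)/(Σaᵢ − K).
Here Σaᵢ = 53 and K = 4, so p_2 = (3 − 1)/(53 − 4) = 2/49 ≈ 0.0408.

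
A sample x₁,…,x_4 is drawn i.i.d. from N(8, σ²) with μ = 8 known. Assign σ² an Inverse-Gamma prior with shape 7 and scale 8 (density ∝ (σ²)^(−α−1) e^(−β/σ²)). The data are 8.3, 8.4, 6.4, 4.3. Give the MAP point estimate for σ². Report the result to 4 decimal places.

Sum of squared deviations about the known mean: SS = (8.3−8)² + (8.4−8)² + (6.4−8)² + (4.3−8)² = 16.5.
The Normal likelihood contributes (σ²)^(−n/2) exp(−SS/(2σ²)), so the posterior is Inverse-Gamma(α + n/2, β + SS/2) = Inverse-Gamma(9, 16.25).
The mode of Inverse-Gamma(a, b) is b/(a+1) = 16.25/10 ≈ 1.6250.

σ̂²_MAP = 1.6250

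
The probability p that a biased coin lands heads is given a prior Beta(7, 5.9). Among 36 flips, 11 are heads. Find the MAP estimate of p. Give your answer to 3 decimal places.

Prior: Beta(7, 5.9).
Data: 11 successes in 36 trials. The binomial likelihood contributes p^11(1−p)^25, so the posterior is Beta(7+11, 5.9+25) = Beta(18, 30.9).
For Beta(a, b) with a, b > 1 the mode is (a−1)/(a+b−2) = 17/46.9 ≈ 0.362.

p̂_MAP = 0.362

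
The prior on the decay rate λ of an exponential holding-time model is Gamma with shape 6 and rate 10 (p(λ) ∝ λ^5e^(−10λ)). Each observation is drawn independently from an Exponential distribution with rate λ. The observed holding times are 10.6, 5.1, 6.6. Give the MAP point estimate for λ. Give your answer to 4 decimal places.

λ̂_MAP = 0.2477

The Exponential(rate=λ) likelihood is ∝ λ^n e^(−λΣtᵢ). Here n = 3 and Σtᵢ = 10.6 + 5.1 + 6.6 = 22.3.
Posterior ∝ λ^5e^(−10λ) · λ^3e^(−22.3λ) = λ^8e^(−32.3λ), i.e. Gamma(9, 32.3).
Mode = (a−1)/b = 8/32.3 ≈ 0.2477.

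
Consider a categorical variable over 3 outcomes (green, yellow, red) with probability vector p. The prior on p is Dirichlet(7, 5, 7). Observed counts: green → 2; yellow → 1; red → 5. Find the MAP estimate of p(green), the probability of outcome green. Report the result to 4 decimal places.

MAP estimate of p(green) = 0.3333

The posterior is Dirichlet(αᵢ + nᵢ) = Dirichlet(9, 6, 12).
For a Dirichlet(a₁,…,a_K) with all aᵢ > 1, the mode has j-th component (aⱼ − 1)/(Σaᵢ − K).
Here Σaᵢ = 27 and K = 3, so p(green) = (9 − 1)/(27 − 3) = 8/24 ≈ 0.3333.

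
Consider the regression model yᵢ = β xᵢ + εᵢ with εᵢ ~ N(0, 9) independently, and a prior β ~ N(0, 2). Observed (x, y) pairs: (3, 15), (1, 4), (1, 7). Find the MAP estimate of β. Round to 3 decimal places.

log p(β | y) = −Σ(yᵢ − βxᵢ)²/(2·9) − β²/(2·2) + const.
Setting the derivative to zero: Σxᵢ(yᵢ − βxᵢ)/9 − β/2 = 0, so β = Σxᵢyᵢ / (Σxᵢ² + σ²/τ²).
Σxᵢyᵢ = 3·15 + 1·4 + 1·7 = 56; Σxᵢ² = 11; σ²/τ² = 4.5.
β̂_MAP = 56 / (11 + 4.5) = 56/15.5 ≈ 3.613.

β̂_MAP = 3.613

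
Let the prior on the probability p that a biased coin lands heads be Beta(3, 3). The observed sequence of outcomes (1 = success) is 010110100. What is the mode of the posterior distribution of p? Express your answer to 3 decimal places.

Prior: Beta(3, 3).
Data: 4 successes in 9 trials (from the sequence). The binomial likelihood contributes p^4(1−p)^5, so the posterior is Beta(3+4, 3+5) = Beta(7, 8).
For Beta(a, b) with a, b > 1 the mode is (a−1)/(a+b−2) = 6/13 ≈ 0.462.

p̂_MAP = 0.462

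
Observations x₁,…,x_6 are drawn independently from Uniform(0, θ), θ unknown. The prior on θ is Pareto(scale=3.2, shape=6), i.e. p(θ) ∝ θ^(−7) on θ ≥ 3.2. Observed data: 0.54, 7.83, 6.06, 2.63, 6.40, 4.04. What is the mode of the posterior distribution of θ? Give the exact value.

The Uniform(0, θ) likelihood is θ^(−n) for θ ≥ max(xᵢ), zero otherwise. Here max(xᵢ) = 7.83.
Posterior ∝ θ^(−7) · θ^(−6) = θ^(−13) on θ ≥ max(3.2, 7.83) = 7.83.
This density is strictly decreasing in θ, so the posterior mode lies at the lower boundary of the support.

θ̂_MAP = 7.83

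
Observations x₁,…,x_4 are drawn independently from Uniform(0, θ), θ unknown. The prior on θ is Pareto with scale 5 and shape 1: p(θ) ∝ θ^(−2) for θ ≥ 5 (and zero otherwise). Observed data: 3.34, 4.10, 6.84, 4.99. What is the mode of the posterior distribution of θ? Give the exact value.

θ̂_MAP = 6.84

The Uniform(0, θ) likelihood is θ^(−n) for θ ≥ max(xᵢ), zero otherwise. Here max(xᵢ) = 6.84.
Posterior ∝ θ^(−2) · θ^(−4) = θ^(−6) on θ ≥ max(5, 6.84) = 6.84.
This density is strictly decreasing in θ, so the posterior mode lies at the lower boundary of the support.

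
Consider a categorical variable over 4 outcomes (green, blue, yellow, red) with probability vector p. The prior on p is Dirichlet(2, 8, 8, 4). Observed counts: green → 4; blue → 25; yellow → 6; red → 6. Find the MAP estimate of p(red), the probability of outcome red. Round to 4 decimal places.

The posterior is Dirichlet(αᵢ + nᵢ) = Dirichlet(6, 33, 14, 10).
For a Dirichlet(a₁,…,a_K) with all aᵢ > 1, the mode has j-th component (aⱼ − 1)/(Σaᵢ − K).
Here Σaᵢ = 63 and K = 4, so p(red) = (10 − 1)/(63 − 4) = 9/59 ≈ 0.1525.

MAP estimate of p(red) = 0.1525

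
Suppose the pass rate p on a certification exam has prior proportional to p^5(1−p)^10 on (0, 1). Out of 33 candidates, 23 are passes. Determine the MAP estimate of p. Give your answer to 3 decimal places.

p̂_MAP = 0.583

The prior density ∝ p^5(1−p)^10 is the kernel of Beta(6, 11).
Data: 23 successes in 33 trials. The binomial likelihood contributes p^23(1−p)^10, so the posterior is Beta(6+23, 11+10) = Beta(29, 21).
For Beta(a, b) with a, b > 1 the mode is (a−1)/(a+b−2) = 28/48 ≈ 0.583.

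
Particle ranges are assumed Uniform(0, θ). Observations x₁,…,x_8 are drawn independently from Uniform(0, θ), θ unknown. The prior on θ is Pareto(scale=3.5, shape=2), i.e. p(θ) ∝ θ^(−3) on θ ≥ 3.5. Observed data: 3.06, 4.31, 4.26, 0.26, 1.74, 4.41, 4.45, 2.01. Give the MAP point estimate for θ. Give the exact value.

θ̂_MAP = 4.45

The Uniform(0, θ) likelihood is θ^(−n) for θ ≥ max(xᵢ), zero otherwise. Here max(xᵢ) = 4.45.
Posterior ∝ θ^(−3) · θ^(−8) = θ^(−11) on θ ≥ max(3.5, 4.45) = 4.45.
This density is strictly decreasing in θ, so the posterior mode lies at the lower boundary of the support.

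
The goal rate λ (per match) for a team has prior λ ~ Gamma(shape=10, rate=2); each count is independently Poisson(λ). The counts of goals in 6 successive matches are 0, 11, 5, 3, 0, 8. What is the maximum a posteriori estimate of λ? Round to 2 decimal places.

Σxᵢ = 0+11+5+3+0+8 = 27, with n = 6.
Posterior ∝ λ^9e^(−2λ) · λ^27e^(−6λ) = λ^36e^(−8λ), i.e. Gamma(shape=37, rate=8).
The mode of a Gamma(a, b) with a ≥ 1 (shape–rate) is (a−1)/b = 36/8 ≈ 4.50.

λ̂_MAP = 4.50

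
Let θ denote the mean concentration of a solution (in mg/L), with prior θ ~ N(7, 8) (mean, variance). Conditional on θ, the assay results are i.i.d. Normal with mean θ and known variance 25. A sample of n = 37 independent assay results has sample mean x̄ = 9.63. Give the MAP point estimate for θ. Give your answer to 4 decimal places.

θ̂_MAP = 9.4252

n = 37, x̄ = 9.63.
For a Normal prior and Normal likelihood with known variance, the posterior is Normal; its mode equals its mean, the precision-weighted average.
Prior precision 1/σ₀² = 1/8 = 0.125; data precision n/σ² = 37/25 = 1.48.
θ̂ = (0.125·7 + 1.48·9.63) / (0.125 + 1.48) = 15.1274/1.605 = 75637/8025 ≈ 9.4252.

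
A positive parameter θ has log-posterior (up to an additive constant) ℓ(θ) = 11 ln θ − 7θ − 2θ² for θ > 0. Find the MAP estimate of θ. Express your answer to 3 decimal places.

θ̂_MAP = 1.000

ℓ'(θ) = 11/θ − 7 − 4θ. Setting this to zero and multiplying by θ: 4θ² + 7θ − 11 = 0.
θ = (−7 + √(7² + 4·4·11)) / (2·4) = (−7 + √225) / 8 = (−7 + 15)/8 = 1.
ℓ''(θ) = −11/θ² − 4 < 0, confirming a maximum.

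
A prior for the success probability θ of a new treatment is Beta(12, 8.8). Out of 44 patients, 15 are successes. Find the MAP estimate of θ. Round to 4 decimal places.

Prior: Beta(12, 8.8).
Data: 15 successes in 44 trials. The binomial likelihood contributes θ^15(1−θ)^29, so the posterior is Beta(12+15, 8.8+29) = Beta(27, 37.8).
For Beta(a, b) with a, b > 1 the mode is (a−1)/(a+b−2) = 26/62.8 ≈ 0.4140.

θ̂_MAP = 0.4140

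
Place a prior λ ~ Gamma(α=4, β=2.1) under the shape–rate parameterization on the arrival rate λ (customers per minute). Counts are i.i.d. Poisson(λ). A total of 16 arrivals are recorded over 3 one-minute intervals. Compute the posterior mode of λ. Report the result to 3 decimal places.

Σxᵢ = 16, n = 3.
Posterior ∝ λ^3e^(−2.1λ) · λ^16e^(−3λ) = λ^19e^(−5.1λ), i.e. Gamma(shape=20, rate=5.1).
The mode of a Gamma(a, b) with a ≥ 1 (shape–rate) is (a−1)/b = 19/5.1 ≈ 3.725.

λ̂_MAP = 3.725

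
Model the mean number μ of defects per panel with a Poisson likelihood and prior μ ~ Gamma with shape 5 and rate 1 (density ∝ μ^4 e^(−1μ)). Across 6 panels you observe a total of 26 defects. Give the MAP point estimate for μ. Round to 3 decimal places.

Σxᵢ = 26, n = 6.
Posterior ∝ μ^4e^(−1μ) · μ^26e^(−6μ) = μ^30e^(−7μ), i.e. Gamma(shape=31, rate=7).
The mode of a Gamma(a, b) with a ≥ 1 (shape–rate) is (a−1)/b = 30/7 ≈ 4.286.

μ̂_MAP = 4.286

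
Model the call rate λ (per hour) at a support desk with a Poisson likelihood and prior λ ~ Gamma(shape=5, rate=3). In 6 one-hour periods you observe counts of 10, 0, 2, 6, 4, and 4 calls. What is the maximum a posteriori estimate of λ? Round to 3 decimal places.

Σxᵢ = 10+0+2+6+4+4 = 26, with n = 6.
Posterior ∝ λ^4e^(−3λ) · λ^26e^(−6λ) = λ^30e^(−9λ), i.e. Gamma(shape=31, rate=9).
The mode of a Gamma(a, b) with a ≥ 1 (shape–rate) is (a−1)/b = 30/9 ≈ 3.333.

λ̂_MAP = 3.333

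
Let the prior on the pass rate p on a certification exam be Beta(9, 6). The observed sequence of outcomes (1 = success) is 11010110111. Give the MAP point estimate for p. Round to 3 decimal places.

Prior: Beta(9, 6).
Data: 8 successes in 11 trials (from the sequence). The binomial likelihood contributes p^8(1−p)^3, so the posterior is Beta(9+8, 6+3) = Beta(17, 9).
For Beta(a, b) with a, b > 1 the mode is (a−1)/(a+b−2) = 16/24 ≈ 0.667.

p̂_MAP = 0.667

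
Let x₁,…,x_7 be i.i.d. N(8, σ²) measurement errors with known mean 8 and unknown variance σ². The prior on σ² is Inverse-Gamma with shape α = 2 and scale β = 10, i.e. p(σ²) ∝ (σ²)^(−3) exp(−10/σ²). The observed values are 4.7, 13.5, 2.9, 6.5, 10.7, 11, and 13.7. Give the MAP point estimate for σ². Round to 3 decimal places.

σ̂²_MAP = 10.629

Sum of squared deviations about the known mean: SS = (4.7−8)² + (13.5−8)² + (2.9−8)² + (6.5−8)² + (10.7−8)² + (11−8)² + (13.7−8)² = 118.18.
The Normal likelihood contributes (σ²)^(−n/2) exp(−SS/(2σ²)), so the posterior is Inverse-Gamma(α + n/2, β + SS/2) = Inverse-Gamma(5.5, 69.09).
The mode of Inverse-Gamma(a, b) is b/(a+1) = 69.09/6.5 ≈ 10.629.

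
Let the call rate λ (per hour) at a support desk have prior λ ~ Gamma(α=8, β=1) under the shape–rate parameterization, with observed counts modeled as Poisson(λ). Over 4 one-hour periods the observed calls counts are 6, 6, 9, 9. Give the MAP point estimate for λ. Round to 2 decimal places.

Σxᵢ = 6+6+9+9 = 30, with n = 4.
Posterior ∝ λ^7e^(−1λ) · λ^30e^(−4λ) = λ^37e^(−5λ), i.e. Gamma(shape=38, rate=5).
The mode of a Gamma(a, b) with a ≥ 1 (shape–rate) is (a−1)/b = 37/5 ≈ 7.40.

λ̂_MAP = 7.40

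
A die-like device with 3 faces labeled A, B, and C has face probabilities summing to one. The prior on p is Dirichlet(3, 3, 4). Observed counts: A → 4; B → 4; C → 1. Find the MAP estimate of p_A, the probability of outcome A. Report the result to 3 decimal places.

The posterior is Dirichlet(αᵢ + nᵢ) = Dirichlet(7, 7, 5).
For a Dirichlet(a₁,…,a_K) with all aᵢ > 1, the mode has j-th component (aⱼ − 1)/(Σaᵢ − K).
Here Σaᵢ = 19 and K = 3, so p_A = (7 − 1)/(19 − 3) = 6/16 ≈ 0.375.

MAP estimate of p_A = 0.375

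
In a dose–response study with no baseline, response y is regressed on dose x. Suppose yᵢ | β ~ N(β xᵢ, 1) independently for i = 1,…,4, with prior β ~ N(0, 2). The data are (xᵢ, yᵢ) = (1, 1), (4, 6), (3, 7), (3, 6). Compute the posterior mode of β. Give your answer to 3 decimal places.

β̂_MAP = 1.803

log p(β | y) = −Σ(yᵢ − βxᵢ)²/(2·1) − β²/(2·2) + const.
Setting the derivative to zero: Σxᵢ(yᵢ − βxᵢ)/1 − β/2 = 0, so β = Σxᵢyᵢ / (Σxᵢ² + σ²/τ²).
Σxᵢyᵢ = 1·1 + 4·6 + 3·7 + 3·6 = 64; Σxᵢ² = 35; σ²/τ² = 0.5.
β̂_MAP = 64 / (35 + 0.5) = 64/35.5 ≈ 1.803.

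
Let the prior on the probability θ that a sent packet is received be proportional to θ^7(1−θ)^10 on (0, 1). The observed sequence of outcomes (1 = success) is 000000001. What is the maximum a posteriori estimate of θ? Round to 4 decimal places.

The prior density ∝ θ^7(1−θ)^10 is the kernel of Beta(8, 11).
Data: 1 success in 9 trials (from the sequence). The binomial likelihood contributes θ(1−θ)^8, so the posterior is Beta(8+1, 11+8) = Beta(9, 19).
For Beta(a, b) with a, b > 1 the mode is (a−1)/(a+b−2) = 8/26 ≈ 0.3077.

θ̂_MAP = 0.3077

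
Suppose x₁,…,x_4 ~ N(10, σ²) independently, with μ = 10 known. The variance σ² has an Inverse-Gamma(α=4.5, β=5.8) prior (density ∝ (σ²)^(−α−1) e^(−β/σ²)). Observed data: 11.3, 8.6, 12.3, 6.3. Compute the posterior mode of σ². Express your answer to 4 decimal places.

σ̂²_MAP = 2.2820

Sum of squared deviations about the known mean: SS = (11.3−10)² + (8.6−10)² + (12.3−10)² + (6.3−10)² = 22.63.
The Normal likelihood contributes (σ²)^(−n/2) exp(−SS/(2σ²)), so the posterior is Inverse-Gamma(α + n/2, β + SS/2) = Inverse-Gamma(6.5, 17.115).
The mode of Inverse-Gamma(a, b) is b/(a+1) = 17.115/7.5 ≈ 2.2820.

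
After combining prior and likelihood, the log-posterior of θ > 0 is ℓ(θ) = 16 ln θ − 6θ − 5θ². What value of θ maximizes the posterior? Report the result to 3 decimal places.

θ̂_MAP = 1.000

ℓ'(θ) = 16/θ − 6 − 10θ. Setting this to zero and multiplying by θ: 10θ² + 6θ − 16 = 0.
θ = (−6 + √(6² + 4·10·16)) / (2·10) = (−6 + √676) / 20 = (−6 + 26)/20 = 1.
ℓ''(θ) = −16/θ² − 10 < 0, confirming a maximum.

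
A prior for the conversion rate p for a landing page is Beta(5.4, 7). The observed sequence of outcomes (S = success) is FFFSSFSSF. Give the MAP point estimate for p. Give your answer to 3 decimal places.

p̂_MAP = 0.433

Prior: Beta(5.4, 7).
Data: 4 successes in 9 trials (from the sequence). The binomial likelihood contributes p^4(1−p)^5, so the posterior is Beta(5.4+4, 7+5) = Beta(9.4, 12).
For Beta(a, b) with a, b > 1 the mode is (a−1)/(a+b−2) = 8.4/19.4 ≈ 0.433.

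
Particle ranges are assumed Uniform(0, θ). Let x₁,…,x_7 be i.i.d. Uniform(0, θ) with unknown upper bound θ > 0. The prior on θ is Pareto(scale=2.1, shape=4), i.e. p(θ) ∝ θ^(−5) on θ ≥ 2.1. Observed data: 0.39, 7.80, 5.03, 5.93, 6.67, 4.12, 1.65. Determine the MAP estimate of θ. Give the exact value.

The Uniform(0, θ) likelihood is θ^(−n) for θ ≥ max(xᵢ), zero otherwise. Here max(xᵢ) = 7.80.
Posterior ∝ θ^(−5) · θ^(−7) = θ^(−12) on θ ≥ max(2.1, 7.80) = 7.80.
This density is strictly decreasing in θ, so the posterior mode lies at the lower boundary of the support.

θ̂_MAP = 7.80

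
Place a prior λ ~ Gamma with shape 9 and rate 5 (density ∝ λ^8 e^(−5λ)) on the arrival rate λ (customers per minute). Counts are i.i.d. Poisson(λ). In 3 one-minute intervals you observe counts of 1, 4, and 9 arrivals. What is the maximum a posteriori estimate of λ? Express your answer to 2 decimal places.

λ̂_MAP = 2.75

Σxᵢ = 1+4+9 = 14, with n = 3.
Posterior ∝ λ^8e^(−5λ) · λ^14e^(−3λ) = λ^22e^(−8λ), i.e. Gamma(shape=23, rate=8).
The mode of a Gamma(a, b) with a ≥ 1 (shape–rate) is (a−1)/b = 22/8 ≈ 2.75.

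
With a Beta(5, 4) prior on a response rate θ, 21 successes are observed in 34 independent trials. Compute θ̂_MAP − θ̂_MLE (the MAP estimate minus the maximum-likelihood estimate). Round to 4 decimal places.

MAP − MLE = -0.0079

Posterior is Beta(26, 17); MAP = (26−1)/(43−2) = 25/41 ≈ 0.60976.
MLE ignores the prior: θ̂_MLE = k/n = 21/34 ≈ 0.61765.
Difference = 25/41 − 21/34 = -11/1394 ≈ -0.0079.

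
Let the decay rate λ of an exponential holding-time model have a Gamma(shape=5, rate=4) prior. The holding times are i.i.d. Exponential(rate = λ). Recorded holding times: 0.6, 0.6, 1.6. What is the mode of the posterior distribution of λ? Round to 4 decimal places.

The Exponential(rate=λ) likelihood is ∝ λ^n e^(−λΣtᵢ). Here n = 3 and Σtᵢ = 0.6 + 0.6 + 1.6 = 2.8.
Posterior ∝ λ^4e^(−4λ) · λ^3e^(−2.8λ) = λ^7e^(−6.8λ), i.e. Gamma(8, 6.8).
Mode = (a−1)/b = 7/6.8 ≈ 1.0294.

λ̂_MAP = 1.0294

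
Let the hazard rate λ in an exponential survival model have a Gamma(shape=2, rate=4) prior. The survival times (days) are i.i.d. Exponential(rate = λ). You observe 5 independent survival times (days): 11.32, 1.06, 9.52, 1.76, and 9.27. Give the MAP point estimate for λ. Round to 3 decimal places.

The Exponential(rate=λ) likelihood is ∝ λ^n e^(−λΣtᵢ). Here n = 5 and Σtᵢ = 11.32 + 1.06 + 9.52 + 1.76 + 9.27 = 32.93.
Posterior ∝ λe^(−4λ) · λ^5e^(−32.93λ) = λ^6e^(−36.93λ), i.e. Gamma(7, 36.93).
Mode = (a−1)/b = 6/36.93 ≈ 0.162.

λ̂_MAP = 0.162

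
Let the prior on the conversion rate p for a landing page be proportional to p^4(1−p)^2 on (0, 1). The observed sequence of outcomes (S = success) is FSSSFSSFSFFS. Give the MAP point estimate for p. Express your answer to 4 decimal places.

The prior density ∝ p^4(1−p)^2 is the kernel of Beta(5, 3).
Data: 7 successes in 12 trials (from the sequence). The binomial likelihood contributes p^7(1−p)^5, so the posterior is Beta(5+7, 3+5) = Beta(12, 8).
For Beta(a, b) with a, b > 1 the mode is (a−1)/(a+b−2) = 11/18 ≈ 0.6111.

p̂_MAP = 0.6111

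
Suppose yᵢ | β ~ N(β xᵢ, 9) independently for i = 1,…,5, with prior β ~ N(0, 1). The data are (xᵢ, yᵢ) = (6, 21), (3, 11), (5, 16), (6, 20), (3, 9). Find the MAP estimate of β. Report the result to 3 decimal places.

log p(β | y) = −Σ(yᵢ − βxᵢ)²/(2·9) − β²/(2·1) + const.
Setting the derivative to zero: Σxᵢ(yᵢ − βxᵢ)/9 − β/1 = 0, so β = Σxᵢyᵢ / (Σxᵢ² + σ²/τ²).
Σxᵢyᵢ = 6·21 + 3·11 + 5·16 + 6·20 + 3·9 = 386; Σxᵢ² = 115; σ²/τ² = 9.
β̂_MAP = 386 / (115 + 9) = 386/124 ≈ 3.113.

β̂_MAP = 3.113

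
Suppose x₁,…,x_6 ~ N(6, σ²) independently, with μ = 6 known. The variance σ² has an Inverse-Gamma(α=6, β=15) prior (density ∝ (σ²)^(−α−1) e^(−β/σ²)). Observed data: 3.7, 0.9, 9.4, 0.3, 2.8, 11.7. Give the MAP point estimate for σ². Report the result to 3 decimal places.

σ̂²_MAP = 7.404

Sum of squared deviations about the known mean: SS = (3.7−6)² + (0.9−6)² + (9.4−6)² + (0.3−6)² + (2.8−6)² + (11.7−6)² = 118.08.
The Normal likelihood contributes (σ²)^(−n/2) exp(−SS/(2σ²)), so the posterior is Inverse-Gamma(α + n/2, β + SS/2) = Inverse-Gamma(9, 74.04).
The mode of Inverse-Gamma(a, b) is b/(a+1) = 74.04/10 ≈ 7.404.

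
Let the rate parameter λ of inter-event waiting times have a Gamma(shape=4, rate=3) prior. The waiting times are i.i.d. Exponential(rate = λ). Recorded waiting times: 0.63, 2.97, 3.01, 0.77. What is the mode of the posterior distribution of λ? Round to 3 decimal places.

λ̂_MAP = 0.674

The Exponential(rate=λ) likelihood is ∝ λ^n e^(−λΣtᵢ). Here n = 4 and Σtᵢ = 0.63 + 2.97 + 3.01 + 0.77 = 7.38.
Posterior ∝ λ^3e^(−3λ) · λ^4e^(−7.38λ) = λ^7e^(−10.38λ), i.e. Gamma(8, 10.38).
Mode = (a−1)/b = 7/10.38 ≈ 0.674.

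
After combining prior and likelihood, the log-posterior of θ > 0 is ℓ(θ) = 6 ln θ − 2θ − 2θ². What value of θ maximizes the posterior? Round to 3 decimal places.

ℓ'(θ) = 6/θ − 2 − 4θ. Setting this to zero and multiplying by θ: 4θ² + 2θ − 6 = 0.
θ = (−2 + √(2² + 4·4·6)) / (2·4) = (−2 + √100) / 8 = (−2 + 10)/8 = 1.
ℓ''(θ) = −6/θ² − 4 < 0, confirming a maximum.

θ̂_MAP = 1.000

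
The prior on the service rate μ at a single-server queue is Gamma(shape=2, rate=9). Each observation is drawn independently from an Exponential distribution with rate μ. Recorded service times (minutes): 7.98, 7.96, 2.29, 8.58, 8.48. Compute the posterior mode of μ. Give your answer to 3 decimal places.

The Exponential(rate=μ) likelihood is ∝ μ^n e^(−μΣtᵢ). Here n = 5 and Σtᵢ = 7.98 + 7.96 + 2.29 + 8.58 + 8.48 = 35.29.
Posterior ∝ μe^(−9μ) · μ^5e^(−35.29μ) = μ^6e^(−44.29μ), i.e. Gamma(7, 44.29).
Mode = (a−1)/b = 6/44.29 ≈ 0.135.

μ̂_MAP = 0.135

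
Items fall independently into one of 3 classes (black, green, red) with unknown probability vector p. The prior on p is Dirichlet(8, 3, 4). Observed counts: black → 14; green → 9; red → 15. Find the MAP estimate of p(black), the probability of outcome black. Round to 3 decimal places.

The posterior is Dirichlet(αᵢ + nᵢ) = Dirichlet(22, 12, 19).
For a Dirichlet(a₁,…,a_K) with all aᵢ > 1, the mode has j-th component (aⱼ − 1)/(Σaᵢ − K).
Here Σaᵢ = 53 and K = 3, so p(black) = (22 − 1)/(53 − 3) = 21/50 ≈ 0.420.

MAP estimate of p(black) = 0.420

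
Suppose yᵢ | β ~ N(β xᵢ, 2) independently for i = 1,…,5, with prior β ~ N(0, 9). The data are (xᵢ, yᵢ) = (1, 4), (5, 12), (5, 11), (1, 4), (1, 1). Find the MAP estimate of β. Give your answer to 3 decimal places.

β̂_MAP = 2.330

log p(β | y) = −Σ(yᵢ − βxᵢ)²/(2·2) − β²/(2·9) + const.
Setting the derivative to zero: Σxᵢ(yᵢ − βxᵢ)/2 − β/9 = 0, so β = Σxᵢyᵢ / (Σxᵢ² + σ²/τ²).
Σxᵢyᵢ = 1·4 + 5·12 + 5·11 + 1·4 + 1·1 = 124; Σxᵢ² = 53; σ²/τ² = 2/9.
β̂_MAP = 124 / (53 + 2/9) = 124/(479/9) = 1116/479 ≈ 2.330.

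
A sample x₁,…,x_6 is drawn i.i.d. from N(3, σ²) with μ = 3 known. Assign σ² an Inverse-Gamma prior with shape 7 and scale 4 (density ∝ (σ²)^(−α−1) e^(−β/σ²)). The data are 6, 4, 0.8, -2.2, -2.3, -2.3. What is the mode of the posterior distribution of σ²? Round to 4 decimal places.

σ̂²_MAP = 4.8209

Sum of squared deviations about the known mean: SS = (6−3)² + (4−3)² + (0.8−3)² + (-2.2−3)² + (-2.3−3)² + (-2.3−3)² = 98.06.
The Normal likelihood contributes (σ²)^(−n/2) exp(−SS/(2σ²)), so the posterior is Inverse-Gamma(α + n/2, β + SS/2) = Inverse-Gamma(10, 53.03).
The mode of Inverse-Gamma(a, b) is b/(a+1) = 53.03/11 ≈ 4.8209.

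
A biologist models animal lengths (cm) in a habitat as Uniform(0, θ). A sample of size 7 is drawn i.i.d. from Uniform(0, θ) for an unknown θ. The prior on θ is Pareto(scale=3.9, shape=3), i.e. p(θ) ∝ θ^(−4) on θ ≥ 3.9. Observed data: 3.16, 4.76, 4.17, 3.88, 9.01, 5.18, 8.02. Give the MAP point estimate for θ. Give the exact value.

The Uniform(0, θ) likelihood is θ^(−n) for θ ≥ max(xᵢ), zero otherwise. Here max(xᵢ) = 9.01.
Posterior ∝ θ^(−4) · θ^(−7) = θ^(−11) on θ ≥ max(3.9, 9.01) = 9.01.
This density is strictly decreasing in θ, so the posterior mode lies at the lower boundary of the support.

θ̂_MAP = 9.01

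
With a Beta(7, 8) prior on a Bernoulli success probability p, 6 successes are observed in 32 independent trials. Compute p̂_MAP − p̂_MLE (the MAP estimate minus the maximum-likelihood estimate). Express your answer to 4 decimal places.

Posterior is Beta(13, 34); MAP = (13−1)/(47−2) = 12/45 ≈ 0.26667.
MLE ignores the prior: p̂_MLE = k/n = 6/32 ≈ 0.18750.
Difference = 12/45 − 6/32 = 19/240 ≈ 0.0792.

MAP − MLE = 0.0792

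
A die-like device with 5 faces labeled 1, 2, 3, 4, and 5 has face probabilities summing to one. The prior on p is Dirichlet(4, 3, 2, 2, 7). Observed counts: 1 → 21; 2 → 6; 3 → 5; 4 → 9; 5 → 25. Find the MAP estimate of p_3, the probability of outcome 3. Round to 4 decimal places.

The posterior is Dirichlet(αᵢ + nᵢ) = Dirichlet(25, 9, 7, 11, 32).
For a Dirichlet(a₁,…,a_K) with all aᵢ > 1, the mode has j-th component (aⱼ − 1)/(Σaᵢ − K).
Here Σaᵢ = 84 and K = 5, so p_3 = (7 − 1)/(84 − 5) = 6/79 ≈ 0.0759.

MAP estimate: 0.0759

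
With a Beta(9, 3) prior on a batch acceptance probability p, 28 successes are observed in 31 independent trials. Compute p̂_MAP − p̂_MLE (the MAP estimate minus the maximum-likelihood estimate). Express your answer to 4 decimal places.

Posterior is Beta(37, 6); MAP = (37−1)/(43−2) = 36/41 ≈ 0.87805.
MLE ignores the prior: p̂_MLE = k/n = 28/31 ≈ 0.90323.
Difference = 36/41 − 28/31 = -32/1271 ≈ -0.0252.

MAP − MLE = -0.0252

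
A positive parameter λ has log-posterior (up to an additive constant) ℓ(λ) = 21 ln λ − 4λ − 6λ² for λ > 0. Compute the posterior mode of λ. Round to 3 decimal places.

λ̂_MAP = 1.167

ℓ'(λ) = 21/λ − 4 − 12λ. Setting this to zero and multiplying by λ: 12λ² + 4λ − 21 = 0.
λ = (−4 + √(4² + 4·12·21)) / (2·12) = (−4 + √1024) / 24 = (−4 + 32)/24 = 7/6.
ℓ''(λ) = −21/λ² − 12 < 0, confirming a maximum.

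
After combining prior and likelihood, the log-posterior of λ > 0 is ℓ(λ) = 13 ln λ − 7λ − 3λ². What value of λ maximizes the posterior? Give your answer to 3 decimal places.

λ̂_MAP = 1.000

ℓ'(λ) = 13/λ − 7 − 6λ. Setting this to zero and multiplying by λ: 6λ² + 7λ − 13 = 0.
λ = (−7 + √(7² + 4·6·13)) / (2·6) = (−7 + √361) / 12 = (−7 + 19)/12 = 1.
ℓ''(λ) = −13/λ² − 6 < 0, confirming a maximum.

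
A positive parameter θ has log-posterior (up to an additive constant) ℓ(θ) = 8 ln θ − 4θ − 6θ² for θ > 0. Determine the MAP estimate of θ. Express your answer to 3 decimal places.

θ̂_MAP = 0.667

ℓ'(θ) = 8/θ − 4 − 12θ. Setting this to zero and multiplying by θ: 12θ² + 4θ − 8 = 0.
θ = (−4 + √(4² + 4·12·8)) / (2·12) = (−4 + √400) / 24 = (−4 + 20)/24 = 2/3.
ℓ''(θ) = −8/θ² − 12 < 0, confirming a maximum.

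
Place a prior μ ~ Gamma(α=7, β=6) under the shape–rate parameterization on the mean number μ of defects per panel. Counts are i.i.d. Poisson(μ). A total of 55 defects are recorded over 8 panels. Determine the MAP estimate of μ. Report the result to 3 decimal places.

Σxᵢ = 55, n = 8.
Posterior ∝ μ^6e^(−6μ) · μ^55e^(−8μ) = μ^61e^(−14μ), i.e. Gamma(shape=62, rate=14).
The mode of a Gamma(a, b) with a ≥ 1 (shape–rate) is (a−1)/b = 61/14 ≈ 4.357.

μ̂_MAP = 4.357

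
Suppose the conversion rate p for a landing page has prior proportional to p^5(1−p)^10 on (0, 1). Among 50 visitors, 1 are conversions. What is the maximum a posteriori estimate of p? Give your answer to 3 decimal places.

The prior density ∝ p^5(1−p)^10 is the kernel of Beta(6, 11).
Data: 1 success in 50 trials. The binomial likelihood contributes p(1−p)^49, so the posterior is Beta(6+1, 11+49) = Beta(7, 60).
For Beta(a, b) with a, b > 1 the mode is (a−1)/(a+b−2) = 6/65 ≈ 0.092.

p̂_MAP = 0.092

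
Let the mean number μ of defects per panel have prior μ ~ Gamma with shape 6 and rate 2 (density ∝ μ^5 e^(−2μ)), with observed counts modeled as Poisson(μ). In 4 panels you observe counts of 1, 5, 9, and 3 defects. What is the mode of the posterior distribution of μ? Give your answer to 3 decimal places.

Σxᵢ = 1+5+9+3 = 18, with n = 4.
Posterior ∝ μ^5e^(−2μ) · μ^18e^(−4μ) = μ^23e^(−6μ), i.e. Gamma(shape=24, rate=6).
The mode of a Gamma(a, b) with a ≥ 1 (shape–rate) is (a−1)/b = 23/6 ≈ 3.833.

μ̂_MAP = 3.833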